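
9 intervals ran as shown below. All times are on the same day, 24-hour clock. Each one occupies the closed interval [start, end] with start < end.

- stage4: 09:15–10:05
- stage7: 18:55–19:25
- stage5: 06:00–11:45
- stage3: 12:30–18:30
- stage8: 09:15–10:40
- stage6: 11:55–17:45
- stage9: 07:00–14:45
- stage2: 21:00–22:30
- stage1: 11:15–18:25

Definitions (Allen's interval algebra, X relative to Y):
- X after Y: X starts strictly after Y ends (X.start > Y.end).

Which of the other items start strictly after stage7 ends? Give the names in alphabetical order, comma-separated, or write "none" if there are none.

stage2

Target stage7 = [18:55, 19:25].
stage1 [11:15, 18:25] → before → no.
stage2 [21:00, 22:30] → after → yes.
stage3 [12:30, 18:30] → before → no.
stage4 [09:15, 10:05] → before → no.
stage5 [06:00, 11:45] → before → no.
stage6 [11:55, 17:45] → before → no.
stage8 [09:15, 10:40] → before → no.
stage9 [07:00, 14:45] → before → no.
Result: stage2.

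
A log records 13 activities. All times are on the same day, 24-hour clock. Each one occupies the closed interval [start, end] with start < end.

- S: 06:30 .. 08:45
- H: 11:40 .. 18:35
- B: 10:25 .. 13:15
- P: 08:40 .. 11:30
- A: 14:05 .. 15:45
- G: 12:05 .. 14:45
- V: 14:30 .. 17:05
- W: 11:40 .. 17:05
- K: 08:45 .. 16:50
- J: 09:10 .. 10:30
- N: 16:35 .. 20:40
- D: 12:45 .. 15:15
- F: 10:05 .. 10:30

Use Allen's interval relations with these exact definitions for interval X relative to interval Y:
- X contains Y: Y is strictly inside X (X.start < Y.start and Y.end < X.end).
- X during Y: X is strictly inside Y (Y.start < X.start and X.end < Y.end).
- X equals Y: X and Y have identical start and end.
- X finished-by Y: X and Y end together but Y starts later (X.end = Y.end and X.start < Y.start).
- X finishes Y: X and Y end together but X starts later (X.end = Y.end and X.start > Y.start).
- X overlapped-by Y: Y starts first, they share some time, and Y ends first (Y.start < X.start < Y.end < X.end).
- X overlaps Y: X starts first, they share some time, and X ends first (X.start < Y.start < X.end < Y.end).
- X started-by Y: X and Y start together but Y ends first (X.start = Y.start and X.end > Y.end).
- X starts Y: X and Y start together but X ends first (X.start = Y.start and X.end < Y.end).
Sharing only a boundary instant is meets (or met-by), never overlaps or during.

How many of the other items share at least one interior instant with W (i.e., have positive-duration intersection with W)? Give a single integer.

Target W = [11:40, 17:05].
A [14:05, 15:45] → during → counts.
B [10:25, 13:15] → overlaps → counts.
D [12:45, 15:15] → during → counts.
F [10:05, 10:30] → before → no.
G [12:05, 14:45] → during → counts.
H [11:40, 18:35] → started-by → counts.
J [09:10, 10:30] → before → no.
K [08:45, 16:50] → overlaps → counts.
N [16:35, 20:40] → overlapped-by → counts.
P [08:40, 11:30] → before → no.
S [06:30, 08:45] → before → no.
V [14:30, 17:05] → finishes → counts.
Total: 8.

8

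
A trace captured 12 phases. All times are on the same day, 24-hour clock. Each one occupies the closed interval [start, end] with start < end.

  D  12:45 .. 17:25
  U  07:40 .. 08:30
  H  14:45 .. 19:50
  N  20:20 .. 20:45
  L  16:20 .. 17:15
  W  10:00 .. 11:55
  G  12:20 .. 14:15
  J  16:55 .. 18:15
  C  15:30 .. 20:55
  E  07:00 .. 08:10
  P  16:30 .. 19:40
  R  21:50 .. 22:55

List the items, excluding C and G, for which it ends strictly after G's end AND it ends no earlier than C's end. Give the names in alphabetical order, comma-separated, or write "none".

Conditions: its end is strictly after G's end (X.end > 14:15) AND its end is no earlier than C's end (X.end >= 20:55).
D: end 17:25 > 14:15? ✓; end 17:25 >= 20:55? ✗ → no.
E: end 08:10 > 14:15? ✗; end 08:10 >= 20:55? ✗ → no.
H: end 19:50 > 14:15? ✓; end 19:50 >= 20:55? ✗ → no.
J: end 18:15 > 14:15? ✓; end 18:15 >= 20:55? ✗ → no.
L: end 17:15 > 14:15? ✓; end 17:15 >= 20:55? ✗ → no.
N: end 20:45 > 14:15? ✓; end 20:45 >= 20:55? ✗ → no.
P: end 19:40 > 14:15? ✓; end 19:40 >= 20:55? ✗ → no.
R: end 22:55 > 14:15? ✓; end 22:55 >= 20:55? ✓ → yes.
U: end 08:30 > 14:15? ✗; end 08:30 >= 20:55? ✗ → no.
W: end 11:55 > 14:15? ✗; end 11:55 >= 20:55? ✗ → no.
Result: R.

R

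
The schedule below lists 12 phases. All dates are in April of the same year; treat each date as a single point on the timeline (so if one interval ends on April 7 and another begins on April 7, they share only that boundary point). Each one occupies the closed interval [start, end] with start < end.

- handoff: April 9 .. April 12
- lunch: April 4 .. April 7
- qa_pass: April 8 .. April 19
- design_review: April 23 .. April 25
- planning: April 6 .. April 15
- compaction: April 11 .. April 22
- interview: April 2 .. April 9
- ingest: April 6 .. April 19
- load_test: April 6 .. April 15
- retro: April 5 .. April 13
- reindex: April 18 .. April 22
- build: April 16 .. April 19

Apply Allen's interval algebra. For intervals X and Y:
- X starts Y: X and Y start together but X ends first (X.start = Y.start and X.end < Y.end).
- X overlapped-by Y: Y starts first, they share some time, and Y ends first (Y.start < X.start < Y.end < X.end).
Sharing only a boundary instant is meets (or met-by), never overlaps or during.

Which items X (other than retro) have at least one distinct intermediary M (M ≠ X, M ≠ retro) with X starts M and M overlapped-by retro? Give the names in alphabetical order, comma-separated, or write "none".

load_test, planning

Target retro = [April 5, April 13].
Intermediaries M with M overlapped-by retro: compaction, ingest, load_test, planning, qa_pass.
Via compaction — items with X starts compaction: none.
Via ingest — items with X starts ingest: load_test, planning.
Via load_test — items with X starts load_test: none.
Via planning — items with X starts planning: none.
Via qa_pass — items with X starts qa_pass: none.
Union: load_test, planning.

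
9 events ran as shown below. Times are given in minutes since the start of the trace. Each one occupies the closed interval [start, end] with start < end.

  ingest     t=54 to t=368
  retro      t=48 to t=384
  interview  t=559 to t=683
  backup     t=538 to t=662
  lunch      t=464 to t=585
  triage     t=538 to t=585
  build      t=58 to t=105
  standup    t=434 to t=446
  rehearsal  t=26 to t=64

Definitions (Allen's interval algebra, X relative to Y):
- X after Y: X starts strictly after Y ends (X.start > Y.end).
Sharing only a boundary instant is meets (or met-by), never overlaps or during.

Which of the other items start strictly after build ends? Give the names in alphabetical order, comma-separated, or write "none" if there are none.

Target build = [t=58, t=105].
backup [t=538, t=662] → after → yes.
ingest [t=54, t=368] → contains → no.
interview [t=559, t=683] → after → yes.
lunch [t=464, t=585] → after → yes.
rehearsal [t=26, t=64] → overlaps → no.
retro [t=48, t=384] → contains → no.
standup [t=434, t=446] → after → yes.
triage [t=538, t=585] → after → yes.
Result: backup, interview, lunch, standup, triage.

backup, interview, lunch, standup, triage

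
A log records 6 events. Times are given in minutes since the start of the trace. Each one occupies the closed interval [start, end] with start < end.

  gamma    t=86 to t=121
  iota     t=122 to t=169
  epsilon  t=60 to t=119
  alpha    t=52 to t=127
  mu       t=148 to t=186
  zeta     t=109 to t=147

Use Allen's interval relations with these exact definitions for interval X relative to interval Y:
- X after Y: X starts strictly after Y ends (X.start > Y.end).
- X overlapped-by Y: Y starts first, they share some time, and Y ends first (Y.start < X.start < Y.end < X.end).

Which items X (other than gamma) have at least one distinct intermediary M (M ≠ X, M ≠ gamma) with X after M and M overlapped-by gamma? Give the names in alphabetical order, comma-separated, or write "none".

Target gamma = [t=86, t=121].
Intermediaries M with M overlapped-by gamma: zeta.
Via zeta — items with X after zeta: mu.
Union: mu.

mu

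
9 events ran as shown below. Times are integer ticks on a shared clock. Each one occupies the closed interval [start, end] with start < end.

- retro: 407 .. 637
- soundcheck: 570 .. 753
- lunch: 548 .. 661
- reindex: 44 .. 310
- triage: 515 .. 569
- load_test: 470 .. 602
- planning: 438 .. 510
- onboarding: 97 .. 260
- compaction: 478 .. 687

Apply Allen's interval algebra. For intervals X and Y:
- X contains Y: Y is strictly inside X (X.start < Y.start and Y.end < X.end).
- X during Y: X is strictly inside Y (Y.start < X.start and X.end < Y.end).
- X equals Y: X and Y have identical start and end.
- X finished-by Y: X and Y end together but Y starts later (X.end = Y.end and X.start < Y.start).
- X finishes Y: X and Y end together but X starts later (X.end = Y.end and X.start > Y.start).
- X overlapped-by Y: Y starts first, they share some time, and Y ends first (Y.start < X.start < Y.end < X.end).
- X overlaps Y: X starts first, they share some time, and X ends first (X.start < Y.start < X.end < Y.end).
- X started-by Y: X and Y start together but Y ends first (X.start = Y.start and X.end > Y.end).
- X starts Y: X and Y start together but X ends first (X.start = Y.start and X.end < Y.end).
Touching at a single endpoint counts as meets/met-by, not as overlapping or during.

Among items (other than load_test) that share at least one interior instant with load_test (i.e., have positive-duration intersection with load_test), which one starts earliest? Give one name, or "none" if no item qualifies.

Target load_test = [470, 602].
compaction [478, 687] → overlapped-by → candidate.
lunch [548, 661] → overlapped-by → candidate.
onboarding [97, 260] → before → excluded.
planning [438, 510] → overlaps → candidate.
reindex [44, 310] → before → excluded.
retro [407, 637] → contains → candidate.
soundcheck [570, 753] → overlapped-by → candidate.
triage [515, 569] → during → candidate.
Among candidates, earliest start is 407 → retro.

retro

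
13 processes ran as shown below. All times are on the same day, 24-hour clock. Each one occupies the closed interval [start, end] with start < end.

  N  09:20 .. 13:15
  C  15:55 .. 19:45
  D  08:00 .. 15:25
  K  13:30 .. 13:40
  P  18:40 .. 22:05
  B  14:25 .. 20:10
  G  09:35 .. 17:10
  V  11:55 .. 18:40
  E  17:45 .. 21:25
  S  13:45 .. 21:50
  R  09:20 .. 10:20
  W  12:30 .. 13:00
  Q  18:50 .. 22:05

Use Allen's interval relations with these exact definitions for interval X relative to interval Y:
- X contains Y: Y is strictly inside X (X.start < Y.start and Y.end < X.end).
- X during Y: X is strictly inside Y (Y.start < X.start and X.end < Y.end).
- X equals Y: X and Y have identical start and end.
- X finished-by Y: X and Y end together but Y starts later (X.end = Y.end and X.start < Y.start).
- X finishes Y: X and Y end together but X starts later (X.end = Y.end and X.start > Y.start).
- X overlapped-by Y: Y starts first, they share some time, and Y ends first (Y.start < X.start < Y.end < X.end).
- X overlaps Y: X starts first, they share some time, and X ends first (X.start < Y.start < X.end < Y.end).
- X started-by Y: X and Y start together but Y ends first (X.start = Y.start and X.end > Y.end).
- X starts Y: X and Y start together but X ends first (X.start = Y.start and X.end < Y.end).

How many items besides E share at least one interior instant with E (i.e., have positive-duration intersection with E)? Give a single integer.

6

Target E = [17:45, 21:25].
B [14:25, 20:10] → overlaps → counts.
C [15:55, 19:45] → overlaps → counts.
D [08:00, 15:25] → before → no.
G [09:35, 17:10] → before → no.
K [13:30, 13:40] → before → no.
N [09:20, 13:15] → before → no.
P [18:40, 22:05] → overlapped-by → counts.
Q [18:50, 22:05] → overlapped-by → counts.
R [09:20, 10:20] → before → no.
S [13:45, 21:50] → contains → counts.
V [11:55, 18:40] → overlaps → counts.
W [12:30, 13:00] → before → no.
Total: 6.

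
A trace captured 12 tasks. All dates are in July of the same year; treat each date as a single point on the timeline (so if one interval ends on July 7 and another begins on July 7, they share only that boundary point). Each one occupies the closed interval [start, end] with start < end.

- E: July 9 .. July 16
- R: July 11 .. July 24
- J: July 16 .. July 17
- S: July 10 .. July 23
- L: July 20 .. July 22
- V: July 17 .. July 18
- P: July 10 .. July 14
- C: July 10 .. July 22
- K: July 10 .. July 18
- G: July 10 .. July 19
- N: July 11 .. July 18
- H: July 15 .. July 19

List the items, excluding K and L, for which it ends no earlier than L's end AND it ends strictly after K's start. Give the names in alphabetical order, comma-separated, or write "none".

Conditions: its end is no earlier than L's end (X.end >= July 22) AND its end is strictly after K's start (X.end > July 10).
C: end July 22 >= July 22? ✓; end July 22 > July 10? ✓ → yes.
E: end July 16 >= July 22? ✗; end July 16 > July 10? ✓ → no.
G: end July 19 >= July 22? ✗; end July 19 > July 10? ✓ → no.
H: end July 19 >= July 22? ✗; end July 19 > July 10? ✓ → no.
J: end July 17 >= July 22? ✗; end July 17 > July 10? ✓ → no.
N: end July 18 >= July 22? ✗; end July 18 > July 10? ✓ → no.
P: end July 14 >= July 22? ✗; end July 14 > July 10? ✓ → no.
R: end July 24 >= July 22? ✓; end July 24 > July 10? ✓ → yes.
S: end July 23 >= July 22? ✓; end July 23 > July 10? ✓ → yes.
V: end July 18 >= July 22? ✗; end July 18 > July 10? ✓ → no.
Result: C, R, S.

C, R, S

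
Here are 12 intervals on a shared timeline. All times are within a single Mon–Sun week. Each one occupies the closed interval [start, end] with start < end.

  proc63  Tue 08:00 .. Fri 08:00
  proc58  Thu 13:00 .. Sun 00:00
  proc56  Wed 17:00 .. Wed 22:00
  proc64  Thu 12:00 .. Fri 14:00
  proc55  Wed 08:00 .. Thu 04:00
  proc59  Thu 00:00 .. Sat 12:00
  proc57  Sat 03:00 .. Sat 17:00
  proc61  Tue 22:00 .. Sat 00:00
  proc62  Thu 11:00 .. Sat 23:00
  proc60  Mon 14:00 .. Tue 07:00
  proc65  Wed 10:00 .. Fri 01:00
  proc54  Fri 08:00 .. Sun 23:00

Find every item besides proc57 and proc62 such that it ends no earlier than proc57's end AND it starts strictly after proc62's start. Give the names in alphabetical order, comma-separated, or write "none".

proc54, proc58

Conditions: its end is no earlier than proc57's end (X.end >= Sat 17:00) AND its start is strictly after proc62's start (X.start > Thu 11:00).
proc54: end Sun 23:00 >= Sat 17:00? ✓; start Fri 08:00 > Thu 11:00? ✓ → yes.
proc55: end Thu 04:00 >= Sat 17:00? ✗; start Wed 08:00 > Thu 11:00? ✗ → no.
proc56: end Wed 22:00 >= Sat 17:00? ✗; start Wed 17:00 > Thu 11:00? ✗ → no.
proc58: end Sun 00:00 >= Sat 17:00? ✓; start Thu 13:00 > Thu 11:00? ✓ → yes.
proc59: end Sat 12:00 >= Sat 17:00? ✗; start Thu 00:00 > Thu 11:00? ✗ → no.
proc60: end Tue 07:00 >= Sat 17:00? ✗; start Mon 14:00 > Thu 11:00? ✗ → no.
proc61: end Sat 00:00 >= Sat 17:00? ✗; start Tue 22:00 > Thu 11:00? ✗ → no.
proc63: end Fri 08:00 >= Sat 17:00? ✗; start Tue 08:00 > Thu 11:00? ✗ → no.
proc64: end Fri 14:00 >= Sat 17:00? ✗; start Thu 12:00 > Thu 11:00? ✓ → no.
proc65: end Fri 01:00 >= Sat 17:00? ✗; start Wed 10:00 > Thu 11:00? ✗ → no.
Result: proc54, proc58.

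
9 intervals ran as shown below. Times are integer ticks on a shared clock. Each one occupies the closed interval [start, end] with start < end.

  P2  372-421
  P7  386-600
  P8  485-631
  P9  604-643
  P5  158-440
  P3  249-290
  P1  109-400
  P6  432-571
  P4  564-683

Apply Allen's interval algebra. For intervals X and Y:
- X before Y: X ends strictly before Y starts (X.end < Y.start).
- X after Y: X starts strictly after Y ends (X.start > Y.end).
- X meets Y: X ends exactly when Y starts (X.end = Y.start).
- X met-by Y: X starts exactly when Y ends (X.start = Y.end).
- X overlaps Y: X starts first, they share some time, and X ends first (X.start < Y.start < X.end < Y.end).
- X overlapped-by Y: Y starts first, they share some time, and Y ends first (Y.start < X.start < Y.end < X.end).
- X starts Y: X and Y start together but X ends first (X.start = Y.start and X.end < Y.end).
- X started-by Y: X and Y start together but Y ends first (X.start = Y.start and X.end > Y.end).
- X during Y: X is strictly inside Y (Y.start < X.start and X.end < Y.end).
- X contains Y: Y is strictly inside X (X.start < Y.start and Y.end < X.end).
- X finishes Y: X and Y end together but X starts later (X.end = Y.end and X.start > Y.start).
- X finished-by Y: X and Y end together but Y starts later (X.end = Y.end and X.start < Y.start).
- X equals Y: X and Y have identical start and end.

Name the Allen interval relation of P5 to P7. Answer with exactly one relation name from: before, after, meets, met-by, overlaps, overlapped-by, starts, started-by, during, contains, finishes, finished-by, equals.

P5 = [158, 440]; P7 = [386, 600].
Compare endpoints: P5.start < P7.start, P5.start < P7.end, P5.end > P7.start, P5.end < P7.end.
That pattern is 'overlaps'.

overlaps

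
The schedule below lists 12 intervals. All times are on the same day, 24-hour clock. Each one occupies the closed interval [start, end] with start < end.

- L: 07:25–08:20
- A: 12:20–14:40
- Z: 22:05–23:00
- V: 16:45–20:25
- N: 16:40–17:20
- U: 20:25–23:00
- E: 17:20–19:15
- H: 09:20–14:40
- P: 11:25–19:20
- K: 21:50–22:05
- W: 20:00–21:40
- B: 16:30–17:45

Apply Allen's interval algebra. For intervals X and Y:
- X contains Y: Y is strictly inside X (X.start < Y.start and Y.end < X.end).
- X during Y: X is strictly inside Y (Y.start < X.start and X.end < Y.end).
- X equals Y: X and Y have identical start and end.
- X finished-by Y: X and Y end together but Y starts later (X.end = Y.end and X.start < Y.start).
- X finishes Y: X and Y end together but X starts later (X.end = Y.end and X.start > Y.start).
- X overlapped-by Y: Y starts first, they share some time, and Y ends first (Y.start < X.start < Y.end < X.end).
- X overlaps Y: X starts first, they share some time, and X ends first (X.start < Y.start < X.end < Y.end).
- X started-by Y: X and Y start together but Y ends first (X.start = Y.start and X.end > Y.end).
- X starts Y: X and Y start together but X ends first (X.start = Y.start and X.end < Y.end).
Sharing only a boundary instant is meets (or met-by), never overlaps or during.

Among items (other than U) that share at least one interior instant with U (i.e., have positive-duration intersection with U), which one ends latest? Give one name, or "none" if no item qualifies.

Target U = [20:25, 23:00].
A [12:20, 14:40] → before → excluded.
B [16:30, 17:45] → before → excluded.
E [17:20, 19:15] → before → excluded.
H [09:20, 14:40] → before → excluded.
K [21:50, 22:05] → during → candidate.
L [07:25, 08:20] → before → excluded.
N [16:40, 17:20] → before → excluded.
P [11:25, 19:20] → before → excluded.
V [16:45, 20:25] → meets → excluded.
W [20:00, 21:40] → overlaps → candidate.
Z [22:05, 23:00] → finishes → candidate.
Among candidates, latest end is 23:00 → Z.

Z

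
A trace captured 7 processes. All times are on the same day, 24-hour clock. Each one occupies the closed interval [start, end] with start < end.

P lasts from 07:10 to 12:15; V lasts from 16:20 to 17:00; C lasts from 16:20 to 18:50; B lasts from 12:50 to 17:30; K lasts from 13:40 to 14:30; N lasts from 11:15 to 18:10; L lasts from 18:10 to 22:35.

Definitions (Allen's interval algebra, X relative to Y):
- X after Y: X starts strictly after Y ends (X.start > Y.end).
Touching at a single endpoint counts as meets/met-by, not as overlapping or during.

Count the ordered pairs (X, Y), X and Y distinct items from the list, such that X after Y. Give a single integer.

Checking all 42 ordered pairs for relation 'after'; matching pairs in alphabetical order:
(B, P): B after P ✓
(C, K): C after K ✓
(C, P): C after P ✓
(K, P): K after P ✓
(L, B): L after B ✓
(L, K): L after K ✓
(L, P): L after P ✓
(L, V): L after V ✓
(V, K): V after K ✓
(V, P): V after P ✓
Count: 10.

10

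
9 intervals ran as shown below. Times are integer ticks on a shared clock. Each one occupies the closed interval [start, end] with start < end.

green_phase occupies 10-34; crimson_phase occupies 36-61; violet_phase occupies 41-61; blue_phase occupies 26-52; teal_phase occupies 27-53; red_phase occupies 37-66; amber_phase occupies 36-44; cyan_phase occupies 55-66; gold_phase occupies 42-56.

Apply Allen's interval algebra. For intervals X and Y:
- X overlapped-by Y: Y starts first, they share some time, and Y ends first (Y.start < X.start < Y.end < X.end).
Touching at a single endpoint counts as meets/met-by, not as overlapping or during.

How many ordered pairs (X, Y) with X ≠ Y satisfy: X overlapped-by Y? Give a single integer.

18

Checking all 72 ordered pairs for relation 'overlapped-by'; matching pairs in alphabetical order:
(blue_phase, green_phase): blue_phase overlapped-by green_phase ✓
(crimson_phase, blue_phase): crimson_phase overlapped-by blue_phase ✓
(crimson_phase, teal_phase): crimson_phase overlapped-by teal_phase ✓
(cyan_phase, crimson_phase): cyan_phase overlapped-by crimson_phase ✓
(cyan_phase, gold_phase): cyan_phase overlapped-by gold_phase ✓
(cyan_phase, violet_phase): cyan_phase overlapped-by violet_phase ✓
(gold_phase, amber_phase): gold_phase overlapped-by amber_phase ✓
(gold_phase, blue_phase): gold_phase overlapped-by blue_phase ✓
(gold_phase, teal_phase): gold_phase overlapped-by teal_phase ✓
(red_phase, amber_phase): red_phase overlapped-by amber_phase ✓
(red_phase, blue_phase): red_phase overlapped-by blue_phase ✓
(red_phase, crimson_phase): red_phase overlapped-by crimson_phase ✓
(red_phase, teal_phase): red_phase overlapped-by teal_phase ✓
(teal_phase, blue_phase): teal_phase overlapped-by blue_phase ✓
(teal_phase, green_phase): teal_phase overlapped-by green_phase ✓
(violet_phase, amber_phase): violet_phase overlapped-by amber_phase ✓
(violet_phase, blue_phase): violet_phase overlapped-by blue_phase ✓
(violet_phase, teal_phase): violet_phase overlapped-by teal_phase ✓
Count: 18.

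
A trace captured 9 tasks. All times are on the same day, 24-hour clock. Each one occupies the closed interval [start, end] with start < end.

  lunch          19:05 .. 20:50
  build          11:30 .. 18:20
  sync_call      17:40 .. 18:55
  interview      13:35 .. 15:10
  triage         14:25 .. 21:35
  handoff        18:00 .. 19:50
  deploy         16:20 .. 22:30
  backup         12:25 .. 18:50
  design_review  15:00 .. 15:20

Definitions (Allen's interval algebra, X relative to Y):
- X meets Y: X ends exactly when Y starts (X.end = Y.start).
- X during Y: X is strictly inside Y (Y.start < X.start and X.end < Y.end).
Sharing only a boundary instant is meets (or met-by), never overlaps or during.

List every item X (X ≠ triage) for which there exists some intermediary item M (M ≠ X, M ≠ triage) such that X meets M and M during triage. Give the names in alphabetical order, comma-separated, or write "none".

Target triage = [14:25, 21:35].
Intermediaries M with M during triage: design_review, handoff, lunch, sync_call.
Via design_review — items with X meets design_review: none.
Via handoff — items with X meets handoff: none.
Via lunch — items with X meets lunch: none.
Via sync_call — items with X meets sync_call: none.
Union: none.

none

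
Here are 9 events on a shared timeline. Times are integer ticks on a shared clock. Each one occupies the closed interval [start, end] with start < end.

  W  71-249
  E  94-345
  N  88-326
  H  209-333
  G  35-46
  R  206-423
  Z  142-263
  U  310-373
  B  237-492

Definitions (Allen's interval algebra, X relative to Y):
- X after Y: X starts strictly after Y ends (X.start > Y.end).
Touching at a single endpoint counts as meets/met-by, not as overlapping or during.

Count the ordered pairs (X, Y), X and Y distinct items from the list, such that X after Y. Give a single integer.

Checking all 72 ordered pairs for relation 'after'; matching pairs in alphabetical order:
(B, G): B after G ✓
(E, G): E after G ✓
(H, G): H after G ✓
(N, G): N after G ✓
(R, G): R after G ✓
(U, G): U after G ✓
(U, W): U after W ✓
(U, Z): U after Z ✓
(W, G): W after G ✓
(Z, G): Z after G ✓
Count: 10.

10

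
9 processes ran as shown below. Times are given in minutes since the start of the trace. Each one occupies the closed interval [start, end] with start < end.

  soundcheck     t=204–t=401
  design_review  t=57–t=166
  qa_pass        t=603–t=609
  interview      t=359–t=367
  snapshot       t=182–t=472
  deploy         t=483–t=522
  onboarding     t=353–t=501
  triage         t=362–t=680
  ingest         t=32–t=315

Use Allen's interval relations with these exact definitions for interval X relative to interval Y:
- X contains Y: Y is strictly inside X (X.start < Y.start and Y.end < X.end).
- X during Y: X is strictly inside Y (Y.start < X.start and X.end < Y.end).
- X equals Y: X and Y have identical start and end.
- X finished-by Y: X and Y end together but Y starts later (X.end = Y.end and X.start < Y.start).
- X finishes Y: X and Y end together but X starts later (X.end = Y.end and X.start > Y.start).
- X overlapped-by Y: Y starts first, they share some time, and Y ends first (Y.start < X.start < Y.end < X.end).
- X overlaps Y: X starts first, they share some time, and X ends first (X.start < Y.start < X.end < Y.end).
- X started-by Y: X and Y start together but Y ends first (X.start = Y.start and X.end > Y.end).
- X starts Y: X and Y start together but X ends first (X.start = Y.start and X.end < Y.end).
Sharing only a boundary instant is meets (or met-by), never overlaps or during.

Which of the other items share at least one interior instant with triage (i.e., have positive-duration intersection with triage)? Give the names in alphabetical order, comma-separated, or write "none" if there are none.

Target triage = [t=362, t=680].
deploy [t=483, t=522] → during → yes.
design_review [t=57, t=166] → before → no.
ingest [t=32, t=315] → before → no.
interview [t=359, t=367] → overlaps → yes.
onboarding [t=353, t=501] → overlaps → yes.
qa_pass [t=603, t=609] → during → yes.
snapshot [t=182, t=472] → overlaps → yes.
soundcheck [t=204, t=401] → overlaps → yes.
Result: deploy, interview, onboarding, qa_pass, snapshot, soundcheck.

deploy, interview, onboarding, qa_pass, snapshot, soundcheck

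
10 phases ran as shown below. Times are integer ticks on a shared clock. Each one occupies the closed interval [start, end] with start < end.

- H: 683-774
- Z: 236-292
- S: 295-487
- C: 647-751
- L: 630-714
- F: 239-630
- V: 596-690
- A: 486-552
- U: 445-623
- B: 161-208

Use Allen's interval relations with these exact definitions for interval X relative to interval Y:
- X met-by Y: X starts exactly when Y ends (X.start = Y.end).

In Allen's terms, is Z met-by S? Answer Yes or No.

Z = [236, 292], S = [295, 487].
Actual relation of Z to S: before.
Asked whether 'met-by' holds → No.

No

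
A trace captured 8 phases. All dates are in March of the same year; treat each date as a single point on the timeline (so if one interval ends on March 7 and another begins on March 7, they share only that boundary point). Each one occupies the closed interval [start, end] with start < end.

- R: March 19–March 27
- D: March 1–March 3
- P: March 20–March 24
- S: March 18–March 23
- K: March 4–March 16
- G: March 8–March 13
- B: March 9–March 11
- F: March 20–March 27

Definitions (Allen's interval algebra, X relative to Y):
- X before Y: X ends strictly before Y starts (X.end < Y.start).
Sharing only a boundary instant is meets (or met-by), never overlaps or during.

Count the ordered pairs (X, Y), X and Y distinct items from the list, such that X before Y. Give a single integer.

19

Checking all 56 ordered pairs for relation 'before'; matching pairs in alphabetical order:
(B, F): B before F ✓
(B, P): B before P ✓
(B, R): B before R ✓
(B, S): B before S ✓
(D, B): D before B ✓
(D, F): D before F ✓
(D, G): D before G ✓
(D, K): D before K ✓
(D, P): D before P ✓
(D, R): D before R ✓
(D, S): D before S ✓
(G, F): G before F ✓
(G, P): G before P ✓
(G, R): G before R ✓
(G, S): G before S ✓
(K, F): K before F ✓
(K, P): K before P ✓
(K, R): K before R ✓
(K, S): K before S ✓
Count: 19.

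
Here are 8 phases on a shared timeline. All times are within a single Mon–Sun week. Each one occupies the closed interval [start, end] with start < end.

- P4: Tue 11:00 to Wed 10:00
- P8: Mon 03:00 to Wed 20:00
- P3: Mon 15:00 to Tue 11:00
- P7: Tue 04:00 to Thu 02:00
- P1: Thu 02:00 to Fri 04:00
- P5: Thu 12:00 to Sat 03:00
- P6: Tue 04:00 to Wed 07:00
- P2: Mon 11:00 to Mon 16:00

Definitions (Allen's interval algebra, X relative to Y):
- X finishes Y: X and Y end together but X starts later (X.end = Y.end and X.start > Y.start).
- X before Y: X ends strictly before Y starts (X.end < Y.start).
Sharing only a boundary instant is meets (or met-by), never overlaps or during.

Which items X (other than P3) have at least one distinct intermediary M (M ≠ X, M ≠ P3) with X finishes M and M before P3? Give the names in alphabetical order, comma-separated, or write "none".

none

Target P3 = [Mon 15:00, Tue 11:00].
Intermediaries M with M before P3: none.
Union: none.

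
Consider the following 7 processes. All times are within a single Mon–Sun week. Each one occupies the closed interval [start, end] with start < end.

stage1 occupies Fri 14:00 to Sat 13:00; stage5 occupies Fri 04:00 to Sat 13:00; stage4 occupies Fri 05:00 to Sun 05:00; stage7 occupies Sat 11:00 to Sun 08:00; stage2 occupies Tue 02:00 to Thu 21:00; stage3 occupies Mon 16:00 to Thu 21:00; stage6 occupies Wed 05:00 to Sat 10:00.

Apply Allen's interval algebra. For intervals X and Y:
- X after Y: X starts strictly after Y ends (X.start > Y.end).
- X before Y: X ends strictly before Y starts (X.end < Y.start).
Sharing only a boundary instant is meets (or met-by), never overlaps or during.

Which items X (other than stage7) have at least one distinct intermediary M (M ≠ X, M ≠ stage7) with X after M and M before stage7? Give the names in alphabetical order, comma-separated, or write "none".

stage1, stage4, stage5

Target stage7 = [Sat 11:00, Sun 08:00].
Intermediaries M with M before stage7: stage2, stage3, stage6.
Via stage2 — items with X after stage2: stage1, stage4, stage5.
Via stage3 — items with X after stage3: stage1, stage4, stage5.
Via stage6 — items with X after stage6: none.
Union: stage1, stage4, stage5.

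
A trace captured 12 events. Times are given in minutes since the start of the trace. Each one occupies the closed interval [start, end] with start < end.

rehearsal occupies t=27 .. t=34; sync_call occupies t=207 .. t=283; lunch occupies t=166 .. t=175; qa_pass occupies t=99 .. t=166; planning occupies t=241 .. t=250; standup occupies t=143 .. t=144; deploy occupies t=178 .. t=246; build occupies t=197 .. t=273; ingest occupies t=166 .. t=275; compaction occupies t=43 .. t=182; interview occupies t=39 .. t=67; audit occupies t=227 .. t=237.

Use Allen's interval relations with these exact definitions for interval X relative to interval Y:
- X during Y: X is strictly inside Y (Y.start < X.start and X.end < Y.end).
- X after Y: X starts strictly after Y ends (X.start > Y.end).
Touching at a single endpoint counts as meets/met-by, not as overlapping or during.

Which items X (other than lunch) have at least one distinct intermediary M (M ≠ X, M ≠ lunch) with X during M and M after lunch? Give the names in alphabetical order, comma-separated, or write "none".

Target lunch = [t=166, t=175].
Intermediaries M with M after lunch: audit, build, deploy, planning, sync_call.
Via audit — items with X during audit: none.
Via build — items with X during build: audit, planning.
Via deploy — items with X during deploy: audit.
Via planning — items with X during planning: none.
Via sync_call — items with X during sync_call: audit, planning.
Union: audit, planning.

audit, planning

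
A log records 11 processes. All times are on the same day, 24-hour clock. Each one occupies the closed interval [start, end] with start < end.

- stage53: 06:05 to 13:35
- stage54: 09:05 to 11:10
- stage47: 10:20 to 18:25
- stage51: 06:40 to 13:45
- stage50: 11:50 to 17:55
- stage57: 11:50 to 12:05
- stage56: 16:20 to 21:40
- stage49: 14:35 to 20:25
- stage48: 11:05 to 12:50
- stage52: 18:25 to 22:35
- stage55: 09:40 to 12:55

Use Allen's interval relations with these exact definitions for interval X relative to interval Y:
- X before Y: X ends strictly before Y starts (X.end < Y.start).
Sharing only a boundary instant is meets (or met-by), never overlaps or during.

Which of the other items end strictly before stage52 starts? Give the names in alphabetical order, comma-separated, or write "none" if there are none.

Target stage52 = [18:25, 22:35].
stage47 [10:20, 18:25] → meets → no.
stage48 [11:05, 12:50] → before → yes.
stage49 [14:35, 20:25] → overlaps → no.
stage50 [11:50, 17:55] → before → yes.
stage51 [06:40, 13:45] → before → yes.
stage53 [06:05, 13:35] → before → yes.
stage54 [09:05, 11:10] → before → yes.
stage55 [09:40, 12:55] → before → yes.
stage56 [16:20, 21:40] → overlaps → no.
stage57 [11:50, 12:05] → before → yes.
Result: stage48, stage50, stage51, stage53, stage54, stage55, stage57.

stage48, stage50, stage51, stage53, stage54, stage55, stage57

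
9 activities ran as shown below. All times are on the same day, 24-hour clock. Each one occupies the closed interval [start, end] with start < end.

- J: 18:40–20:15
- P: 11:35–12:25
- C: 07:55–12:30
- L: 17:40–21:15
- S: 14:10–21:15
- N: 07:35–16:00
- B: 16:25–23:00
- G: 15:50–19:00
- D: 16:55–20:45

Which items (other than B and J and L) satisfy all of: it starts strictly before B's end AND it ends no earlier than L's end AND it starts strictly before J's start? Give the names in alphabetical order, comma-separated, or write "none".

Conditions: its start is strictly before B's end (X.start < 23:00) AND its end is no earlier than L's end (X.end >= 21:15) AND its start is strictly before J's start (X.start < 18:40).
C: start 07:55 < 23:00? ✓; end 12:30 >= 21:15? ✗; start 07:55 < 18:40? ✓ → no.
D: start 16:55 < 23:00? ✓; end 20:45 >= 21:15? ✗; start 16:55 < 18:40? ✓ → no.
G: start 15:50 < 23:00? ✓; end 19:00 >= 21:15? ✗; start 15:50 < 18:40? ✓ → no.
N: start 07:35 < 23:00? ✓; end 16:00 >= 21:15? ✗; start 07:35 < 18:40? ✓ → no.
P: start 11:35 < 23:00? ✓; end 12:25 >= 21:15? ✗; start 11:35 < 18:40? ✓ → no.
S: start 14:10 < 23:00? ✓; end 21:15 >= 21:15? ✓; start 14:10 < 18:40? ✓ → yes.
Result: S.

S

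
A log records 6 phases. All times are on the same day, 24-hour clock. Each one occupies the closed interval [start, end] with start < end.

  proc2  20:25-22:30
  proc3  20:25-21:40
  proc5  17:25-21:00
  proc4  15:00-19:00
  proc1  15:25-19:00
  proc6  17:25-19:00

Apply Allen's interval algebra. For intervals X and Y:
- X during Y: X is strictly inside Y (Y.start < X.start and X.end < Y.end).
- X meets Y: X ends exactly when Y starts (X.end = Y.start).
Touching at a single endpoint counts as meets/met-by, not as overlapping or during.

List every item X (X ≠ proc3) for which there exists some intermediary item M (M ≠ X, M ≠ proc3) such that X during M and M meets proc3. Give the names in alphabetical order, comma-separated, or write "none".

none

Target proc3 = [20:25, 21:40].
Intermediaries M with M meets proc3: none.
Union: none.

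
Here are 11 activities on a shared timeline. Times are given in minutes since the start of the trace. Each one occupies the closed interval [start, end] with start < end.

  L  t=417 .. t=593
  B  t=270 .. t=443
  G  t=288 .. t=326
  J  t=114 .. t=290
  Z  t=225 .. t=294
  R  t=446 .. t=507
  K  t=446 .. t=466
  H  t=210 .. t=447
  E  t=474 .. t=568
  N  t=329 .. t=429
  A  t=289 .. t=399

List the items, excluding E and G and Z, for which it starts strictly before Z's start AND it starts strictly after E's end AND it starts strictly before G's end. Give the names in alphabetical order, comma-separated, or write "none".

none

Conditions: its start is strictly before Z's start (X.start < t=225) AND its start is strictly after E's end (X.start > t=568) AND its start is strictly before G's end (X.start < t=326).
A: start t=289 < t=225? ✗; start t=289 > t=568? ✗; start t=289 < t=326? ✓ → no.
B: start t=270 < t=225? ✗; start t=270 > t=568? ✗; start t=270 < t=326? ✓ → no.
H: start t=210 < t=225? ✓; start t=210 > t=568? ✗; start t=210 < t=326? ✓ → no.
J: start t=114 < t=225? ✓; start t=114 > t=568? ✗; start t=114 < t=326? ✓ → no.
K: start t=446 < t=225? ✗; start t=446 > t=568? ✗; start t=446 < t=326? ✗ → no.
L: start t=417 < t=225? ✗; start t=417 > t=568? ✗; start t=417 < t=326? ✗ → no.
N: start t=329 < t=225? ✗; start t=329 > t=568? ✗; start t=329 < t=326? ✗ → no.
R: start t=446 < t=225? ✗; start t=446 > t=568? ✗; start t=446 < t=326? ✗ → no.
Result: none.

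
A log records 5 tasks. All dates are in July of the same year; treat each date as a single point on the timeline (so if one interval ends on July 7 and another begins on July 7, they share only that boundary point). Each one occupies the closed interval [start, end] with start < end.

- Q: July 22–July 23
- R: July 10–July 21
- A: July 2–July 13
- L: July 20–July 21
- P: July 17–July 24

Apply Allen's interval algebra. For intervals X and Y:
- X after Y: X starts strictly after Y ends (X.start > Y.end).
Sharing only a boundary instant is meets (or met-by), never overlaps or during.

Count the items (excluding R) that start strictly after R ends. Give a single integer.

Target R = [July 10, July 21].
A [July 2, July 13] → overlaps → no.
L [July 20, July 21] → finishes → no.
P [July 17, July 24] → overlapped-by → no.
Q [July 22, July 23] → after → counts.
Total: 1.

1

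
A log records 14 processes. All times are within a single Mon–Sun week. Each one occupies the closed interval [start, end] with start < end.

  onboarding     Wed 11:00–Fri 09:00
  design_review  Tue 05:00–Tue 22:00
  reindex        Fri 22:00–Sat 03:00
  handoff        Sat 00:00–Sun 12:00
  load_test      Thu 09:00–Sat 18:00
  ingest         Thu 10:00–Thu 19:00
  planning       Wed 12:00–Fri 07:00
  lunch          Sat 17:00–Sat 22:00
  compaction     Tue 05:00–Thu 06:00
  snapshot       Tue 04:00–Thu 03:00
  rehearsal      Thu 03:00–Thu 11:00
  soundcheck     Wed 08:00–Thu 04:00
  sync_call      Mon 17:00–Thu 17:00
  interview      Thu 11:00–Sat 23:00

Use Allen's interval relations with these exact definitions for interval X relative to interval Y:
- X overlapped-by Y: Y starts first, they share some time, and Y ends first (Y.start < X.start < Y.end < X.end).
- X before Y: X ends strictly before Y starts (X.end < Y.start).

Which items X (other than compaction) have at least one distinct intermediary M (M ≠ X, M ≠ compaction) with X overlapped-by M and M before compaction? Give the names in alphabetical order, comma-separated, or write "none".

none

Target compaction = [Tue 05:00, Thu 06:00].
Intermediaries M with M before compaction: none.
Union: none.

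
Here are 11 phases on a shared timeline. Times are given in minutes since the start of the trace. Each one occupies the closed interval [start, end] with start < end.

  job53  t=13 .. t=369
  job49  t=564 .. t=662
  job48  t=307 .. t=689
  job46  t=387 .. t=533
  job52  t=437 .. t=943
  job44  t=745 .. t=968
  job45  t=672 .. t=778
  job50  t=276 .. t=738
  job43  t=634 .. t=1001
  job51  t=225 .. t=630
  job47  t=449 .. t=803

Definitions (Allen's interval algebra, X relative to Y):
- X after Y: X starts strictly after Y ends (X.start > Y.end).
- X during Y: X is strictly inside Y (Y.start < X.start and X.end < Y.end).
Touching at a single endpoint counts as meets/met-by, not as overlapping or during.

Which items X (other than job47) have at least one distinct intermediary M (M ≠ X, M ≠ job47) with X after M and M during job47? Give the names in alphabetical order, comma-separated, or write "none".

job44, job45

Target job47 = [t=449, t=803].
Intermediaries M with M during job47: job45, job49.
Via job45 — items with X after job45: none.
Via job49 — items with X after job49: job44, job45.
Union: job44, job45.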